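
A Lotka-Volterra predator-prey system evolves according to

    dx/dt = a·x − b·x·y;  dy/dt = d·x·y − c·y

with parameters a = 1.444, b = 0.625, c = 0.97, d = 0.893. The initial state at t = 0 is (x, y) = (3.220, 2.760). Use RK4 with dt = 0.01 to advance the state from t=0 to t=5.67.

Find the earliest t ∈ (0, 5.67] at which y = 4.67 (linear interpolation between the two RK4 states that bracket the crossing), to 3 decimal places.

t=0.000: state=(3.220, 2.760)
step 1 (dt=0.01): k1=(-0.905, 5.259), k2=(-0.956, 5.298), k3=(-0.957, 5.298), k4=(-1.008, 5.336); state += dt/6·(k1+2k2+2k3+k4)
t=0.010: state=(3.210, 2.813)
t=0.020: state=(3.200, 2.867)
t=0.030: state=(3.188, 2.921)
continuing one RK4 step at a time; state shown every 20 steps (Δt=0.2):
t=0.200: state=(2.835, 3.927)
t=0.320: state=(2.444, 4.642)
next step: t=0.330: state=(2.408, 4.698) — y has crossed 4.67
linear interpolation between t=0.320 (4.64176) and t=0.330 (4.69764) → t≈0.325

t = 0.325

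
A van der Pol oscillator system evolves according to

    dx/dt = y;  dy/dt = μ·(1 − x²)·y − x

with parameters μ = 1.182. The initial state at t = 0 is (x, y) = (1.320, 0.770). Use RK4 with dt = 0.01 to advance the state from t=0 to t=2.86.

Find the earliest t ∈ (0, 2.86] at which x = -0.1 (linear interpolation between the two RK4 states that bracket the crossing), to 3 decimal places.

t = 2.112

t=0.000: state=(1.320, 0.770)
step 1 (dt=0.01): k1=(0.770, -1.996), k2=(0.760, -2.000), k3=(0.760, -2.000), k4=(0.750, -2.004); state += dt/6·(k1+2k2+2k3+k4)
t=0.010: state=(1.328, 0.750)
t=0.020: state=(1.335, 0.730)
t=0.030: state=(1.342, 0.710)
continuing one RK4 step at a time; state shown every 10 steps (Δt=0.1):
t=0.100: state=(1.387, 0.569)
t=0.200: state=(1.434, 0.372)
t=0.300: state=(1.462, 0.191)
t=0.400: state=(1.473, 0.030)
t=0.500: state=(1.469, -0.112)
t=0.600: state=(1.451, -0.235)
t=0.700: state=(1.422, -0.342)
t=0.800: state=(1.383, -0.438)
t=0.900: state=(1.335, -0.525)
t=1.000: state=(1.278, -0.609)
t=1.100: state=(1.213, -0.691)
t=1.200: state=(1.140, -0.775)
t=1.300: state=(1.058, -0.865)
t=1.400: state=(0.967, -0.964)
t=1.500: state=(0.865, -1.075)
t=1.600: state=(0.751, -1.202)
t=1.700: state=(0.624, -1.350)
t=1.800: state=(0.480, -1.523)
t=1.900: state=(0.318, -1.724)
t=2.000: state=(0.135, -1.952)
t=2.100: state=(-0.073, -2.199)
t=2.110: state=(-0.095, -2.224)
next step: t=2.120: state=(-0.117, -2.249) — x has crossed -0.1
linear interpolation between t=2.110 (-0.09490) and t=2.120 (-0.11727) → t≈2.112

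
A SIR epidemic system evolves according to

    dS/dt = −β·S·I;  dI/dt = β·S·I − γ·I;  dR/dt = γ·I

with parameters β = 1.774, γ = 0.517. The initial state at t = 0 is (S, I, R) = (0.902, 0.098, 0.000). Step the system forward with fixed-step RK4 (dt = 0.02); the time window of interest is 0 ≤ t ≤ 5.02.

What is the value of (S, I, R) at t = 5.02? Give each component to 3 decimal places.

(S, I, R) = (0.073, 0.195, 0.732)

t=0.000: state=(0.902, 0.098, 0.000)
step 1 (dt=0.02): k1=(-0.157, 0.106, 0.051), k2=(-0.158, 0.107, 0.051), k3=(-0.158, 0.107, 0.051), k4=(-0.160, 0.108, 0.052); state += dt/6·(k1+2k2+2k3+k4)
t=0.020: state=(0.899, 0.100, 0.001)
t=0.040: state=(0.896, 0.102, 0.002)
t=0.060: state=(0.892, 0.105, 0.003)
continuing one RK4 step at a time; state shown every 10 steps (Δt=0.2):
t=0.200: state=(0.868, 0.121, 0.011)
t=0.400: state=(0.827, 0.147, 0.025)
t=0.600: state=(0.781, 0.177, 0.042)
t=0.800: state=(0.730, 0.209, 0.062)
t=1.000: state=(0.674, 0.241, 0.085)
t=1.200: state=(0.615, 0.273, 0.112)
t=1.400: state=(0.555, 0.303, 0.142)
t=1.600: state=(0.496, 0.330, 0.174)
t=1.800: state=(0.440, 0.351, 0.210)
t=2.000: state=(0.387, 0.366, 0.247)
t=2.200: state=(0.339, 0.376, 0.285)
t=2.400: state=(0.297, 0.379, 0.324)
t=2.600: state=(0.259, 0.377, 0.363)
t=2.800: state=(0.227, 0.371, 0.402)
t=3.000: state=(0.199, 0.361, 0.440)
t=3.200: state=(0.176, 0.348, 0.477)
t=3.400: state=(0.156, 0.332, 0.512)
t=3.600: state=(0.139, 0.316, 0.545)
t=3.800: state=(0.125, 0.298, 0.577)
t=4.000: state=(0.112, 0.281, 0.607)
t=4.200: state=(0.102, 0.263, 0.635)
t=4.400: state=(0.093, 0.245, 0.661)
t=4.600: state=(0.086, 0.228, 0.686)
t=4.800: state=(0.079, 0.212, 0.709)
t=5.000: state=(0.074, 0.197, 0.730)
t=5.020: state=(0.073, 0.195, 0.732)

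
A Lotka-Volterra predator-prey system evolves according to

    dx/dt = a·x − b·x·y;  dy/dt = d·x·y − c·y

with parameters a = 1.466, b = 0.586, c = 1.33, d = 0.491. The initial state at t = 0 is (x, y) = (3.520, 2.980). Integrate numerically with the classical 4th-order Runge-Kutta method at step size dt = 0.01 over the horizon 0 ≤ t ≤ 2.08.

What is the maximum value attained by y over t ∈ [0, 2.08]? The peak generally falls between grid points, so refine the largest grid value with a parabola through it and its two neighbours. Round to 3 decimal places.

t=0.000: state=(3.520, 2.980)
step 1 (dt=0.01): k1=(-0.987, 1.187), k2=(-0.997, 1.182), k3=(-0.997, 1.182), k4=(-1.008, 1.177); state += dt/6·(k1+2k2+2k3+k4)
t=0.010: state=(3.510, 2.992)
t=0.020: state=(3.500, 3.004)
t=0.030: state=(3.489, 3.015)
continuing one RK4 step at a time; state shown every 10 steps (Δt=0.1):
t=0.100: state=(3.411, 3.093)
t=0.200: state=(3.285, 3.192)
t=0.300: state=(3.147, 3.273)
t=0.400: state=(3.003, 3.332)
t=0.500: state=(2.857, 3.368)
t=0.600: state=(2.714, 3.381)
t=0.700: state=(2.578, 3.370)
t=0.800: state=(2.452, 3.338)
t=0.900: state=(2.338, 3.287)
t=1.000: state=(2.237, 3.220)
t=1.100: state=(2.150, 3.139)
t=1.200: state=(2.077, 3.049)
t=1.300: state=(2.017, 2.951)
t=1.400: state=(1.970, 2.849)
t=1.500: state=(1.936, 2.745)
t=1.600: state=(1.915, 2.641)
t=1.700: state=(1.905, 2.540)
t=1.800: state=(1.906, 2.441)
t=1.900: state=(1.918, 2.348)
t=2.000: state=(1.941, 2.259)
t=2.080: state=(1.966, 2.193)
largest grid value and its neighbours: y(0.590)=3.38073, y(0.600)=3.38094, y(0.610)=3.38091
parabola through these three points peaks at t≈0.604 with y≈3.38095

max y = 3.381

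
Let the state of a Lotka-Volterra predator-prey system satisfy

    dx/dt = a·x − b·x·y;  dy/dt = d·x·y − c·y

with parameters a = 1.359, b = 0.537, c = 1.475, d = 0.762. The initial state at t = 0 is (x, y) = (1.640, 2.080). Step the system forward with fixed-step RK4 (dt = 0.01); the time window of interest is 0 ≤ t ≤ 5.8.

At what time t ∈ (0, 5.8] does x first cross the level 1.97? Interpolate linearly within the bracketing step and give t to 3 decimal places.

t=0.000: state=(1.640, 2.080)
step 1 (dt=0.01): k1=(0.397, -0.469), k2=(0.399, -0.465), k3=(0.399, -0.465), k4=(0.402, -0.461); state += dt/6·(k1+2k2+2k3+k4)
t=0.010: state=(1.644, 2.075)
t=0.020: state=(1.648, 2.071)
t=0.030: state=(1.652, 2.066)
continuing one RK4 step at a time; state shown every 20 steps (Δt=0.2):
t=0.200: state=(1.729, 2.001)
t=0.400: state=(1.835, 1.955)
t=0.600: state=(1.954, 1.942)
t=0.620: state=(1.967, 1.943)
next step: t=0.630: state=(1.973, 1.944) — x has crossed 1.97
linear interpolation between t=0.620 (1.96679) and t=0.630 (1.97300) → t≈0.625

t = 0.625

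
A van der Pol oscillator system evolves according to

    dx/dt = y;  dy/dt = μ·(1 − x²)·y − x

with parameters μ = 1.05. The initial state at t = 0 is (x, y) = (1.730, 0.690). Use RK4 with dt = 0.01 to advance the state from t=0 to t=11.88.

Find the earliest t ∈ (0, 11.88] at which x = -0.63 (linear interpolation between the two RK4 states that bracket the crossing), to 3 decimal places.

t=0.000: state=(1.730, 0.690)
step 1 (dt=0.01): k1=(0.690, -3.174), k2=(0.674, -3.153), k3=(0.674, -3.153), k4=(0.658, -3.131); state += dt/6·(k1+2k2+2k3+k4)
t=0.010: state=(1.737, 0.658)
t=0.020: state=(1.743, 0.627)
t=0.030: state=(1.749, 0.597)
continuing one RK4 step at a time; state shown every 50 steps (Δt=0.5):
t=0.500: state=(1.778, -0.313)
t=1.000: state=(1.521, -0.679)
t=1.500: state=(1.103, -1.019)
t=2.000: state=(0.452, -1.667)
t=2.490: state=(-0.616, -2.655)
next step: t=2.500: state=(-0.643, -2.665) — x has crossed -0.63
linear interpolation between t=2.490 (-0.61618) and t=2.500 (-0.64278) → t≈2.495

t = 2.495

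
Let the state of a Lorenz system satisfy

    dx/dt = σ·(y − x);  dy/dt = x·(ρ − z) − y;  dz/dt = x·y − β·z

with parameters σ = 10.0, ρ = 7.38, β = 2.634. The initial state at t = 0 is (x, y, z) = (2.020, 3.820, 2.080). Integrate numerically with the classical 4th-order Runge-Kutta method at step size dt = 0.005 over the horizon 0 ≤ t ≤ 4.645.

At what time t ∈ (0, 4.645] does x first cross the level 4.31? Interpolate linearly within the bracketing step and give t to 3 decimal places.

t = 0.164

t=0.000: state=(2.020, 3.820, 2.080)
step 1 (dt=0.005): k1=(18.000, 6.886, 2.238), k2=(17.722, 7.096, 2.430), k3=(17.734, 7.091, 2.428), k4=(17.468, 7.295, 2.619); state += dt/6·(k1+2k2+2k3+k4)
t=0.005: state=(2.109, 3.855, 2.092)
t=0.010: state=(2.195, 3.893, 2.106)
t=0.015: state=(2.279, 3.932, 2.122)
t=0.160: state=(4.260, 5.506, 3.403)
next step: t=0.165: state=(4.322, 5.563, 3.476) — x has crossed 4.31
linear interpolation between t=0.160 (4.25977) and t=0.165 (4.32193) → t≈0.164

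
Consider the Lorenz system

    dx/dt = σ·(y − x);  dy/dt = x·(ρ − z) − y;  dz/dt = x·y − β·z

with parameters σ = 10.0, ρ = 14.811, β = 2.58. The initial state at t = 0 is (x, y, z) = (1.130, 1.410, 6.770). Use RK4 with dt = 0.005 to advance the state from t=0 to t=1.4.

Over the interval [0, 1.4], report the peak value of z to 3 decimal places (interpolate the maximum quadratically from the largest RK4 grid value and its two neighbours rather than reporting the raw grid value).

max z = 20.604

t=0.000: state=(1.130, 1.410, 6.770)
step 1 (dt=0.005): k1=(2.800, 7.676, -15.873), k2=(2.922, 7.759, -15.739), k3=(2.921, 7.760, -15.739), k4=(3.042, 7.845, -15.605); state += dt/6·(k1+2k2+2k3+k4)
t=0.005: state=(1.145, 1.449, 6.691)
t=0.010: state=(1.160, 1.488, 6.614)
t=0.015: state=(1.177, 1.529, 6.538)
continuing one RK4 step at a time; state shown every 10 steps (Δt=0.05):
t=0.050: state=(1.329, 1.843, 6.044)
t=0.100: state=(1.646, 2.408, 5.460)
t=0.150: state=(2.099, 3.161, 5.044)
t=0.200: state=(2.722, 4.164, 4.847)
t=0.250: state=(3.557, 5.474, 4.970)
t=0.300: state=(4.650, 7.113, 5.582)
t=0.350: state=(6.016, 8.995, 6.931)
t=0.400: state=(7.583, 10.791, 9.277)
t=0.450: state=(9.106, 11.838, 12.652)
t=0.500: state=(10.137, 11.353, 16.459)
t=0.550: state=(10.194, 9.157, 19.449)
t=0.600: state=(9.150, 6.155, 20.597)
t=0.650: state=(7.396, 3.587, 19.976)
t=0.700: state=(5.529, 2.015, 18.384)
t=0.750: state=(3.972, 1.299, 16.515)
t=0.800: state=(2.866, 1.100, 14.701)
t=0.850: state=(2.178, 1.158, 13.052)
t=0.900: state=(1.812, 1.341, 11.587)
t=0.950: state=(1.680, 1.602, 10.303)
t=1.000: state=(1.719, 1.942, 9.196)
t=1.050: state=(1.897, 2.383, 8.266)
t=1.100: state=(2.206, 2.959, 7.522)
t=1.150: state=(2.656, 3.709, 6.991)
t=1.200: state=(3.269, 4.677, 6.727)
t=1.250: state=(4.073, 5.888, 6.823)
t=1.300: state=(5.087, 7.322, 7.420)
t=1.350: state=(6.292, 8.846, 8.691)
t=1.400: state=(7.589, 10.146, 10.760)
largest grid value and its neighbours: z(0.600)=20.59682, z(0.605)=20.60366, z(0.610)=20.59289
parabola through these three points peaks at t≈0.604 with z≈20.60377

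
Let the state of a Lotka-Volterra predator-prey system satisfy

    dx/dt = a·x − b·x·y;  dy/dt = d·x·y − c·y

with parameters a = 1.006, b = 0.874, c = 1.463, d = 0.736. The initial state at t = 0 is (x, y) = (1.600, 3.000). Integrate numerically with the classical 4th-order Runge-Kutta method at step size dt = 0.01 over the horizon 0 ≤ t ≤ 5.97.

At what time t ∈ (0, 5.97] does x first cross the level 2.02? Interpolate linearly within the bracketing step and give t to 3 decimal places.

t = 3.299

t=0.000: state=(1.600, 3.000)
step 1 (dt=0.01): k1=(-2.586, -0.856), k2=(-2.559, -0.883), k3=(-2.559, -0.883), k4=(-2.532, -0.910); state += dt/6·(k1+2k2+2k3+k4)
t=0.010: state=(1.574, 2.991)
t=0.020: state=(1.549, 2.982)
t=0.030: state=(1.525, 2.972)
continuing one RK4 step at a time; state shown every 20 steps (Δt=0.2):
t=0.200: state=(1.182, 2.741)
t=0.400: state=(0.923, 2.385)
t=0.600: state=(0.768, 2.014)
t=0.800: state=(0.681, 1.671)
t=1.000: state=(0.639, 1.374)
t=1.200: state=(0.628, 1.125)
t=1.400: state=(0.643, 0.922)
t=1.600: state=(0.679, 0.758)
t=1.800: state=(0.736, 0.628)
t=2.000: state=(0.814, 0.525)
t=2.200: state=(0.915, 0.445)
t=2.400: state=(1.041, 0.383)
t=2.600: state=(1.196, 0.337)
t=2.800: state=(1.383, 0.304)
t=3.000: state=(1.607, 0.283)
t=3.200: state=(1.872, 0.272)
t=3.290: state=(2.006, 0.272)
next step: t=3.300: state=(2.022, 0.272) — x has crossed 2.02
linear interpolation between t=3.290 (2.00635) and t=3.300 (2.02183) → t≈3.299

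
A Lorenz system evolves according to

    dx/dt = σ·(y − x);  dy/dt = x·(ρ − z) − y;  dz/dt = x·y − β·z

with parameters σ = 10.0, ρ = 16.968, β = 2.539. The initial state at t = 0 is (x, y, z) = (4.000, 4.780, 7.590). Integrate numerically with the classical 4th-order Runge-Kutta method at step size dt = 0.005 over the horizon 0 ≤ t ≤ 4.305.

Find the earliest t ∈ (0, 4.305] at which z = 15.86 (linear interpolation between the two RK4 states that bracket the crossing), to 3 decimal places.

t = 0.232

t=0.000: state=(4.000, 4.780, 7.590)
step 1 (dt=0.005): k1=(7.800, 32.732, -0.151), k2=(8.423, 32.835, 0.272), k3=(8.410, 32.845, 0.278), k4=(9.022, 32.957, 0.710); state += dt/6·(k1+2k2+2k3+k4)
t=0.005: state=(4.042, 4.944, 7.591)
t=0.010: state=(4.090, 5.110, 7.597)
t=0.015: state=(4.144, 5.276, 7.608)
continuing one RK4 step at a time; state shown every 40 steps (Δt=0.2):
t=0.200: state=(8.777, 11.755, 13.500)
t=0.230: state=(9.601, 12.052, 15.689)
next step: t=0.235: state=(9.721, 12.045, 16.070) — z has crossed 15.86
linear interpolation between t=0.230 (15.68924) and t=0.235 (16.06976) → t≈0.232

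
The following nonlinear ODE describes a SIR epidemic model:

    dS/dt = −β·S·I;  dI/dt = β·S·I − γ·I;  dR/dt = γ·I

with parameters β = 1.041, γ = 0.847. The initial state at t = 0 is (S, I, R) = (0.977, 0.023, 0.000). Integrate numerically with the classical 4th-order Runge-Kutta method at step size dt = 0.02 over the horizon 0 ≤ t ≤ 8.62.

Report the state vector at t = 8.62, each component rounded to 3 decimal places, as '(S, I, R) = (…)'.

t=0.000: state=(0.977, 0.023, 0.000)
step 1 (dt=0.02): k1=(-0.023, 0.004, 0.019), k2=(-0.023, 0.004, 0.020), k3=(-0.023, 0.004, 0.020), k4=(-0.023, 0.004, 0.020); state += dt/6·(k1+2k2+2k3+k4)
t=0.020: state=(0.977, 0.023, 0.000)
t=0.040: state=(0.976, 0.023, 0.001)
t=0.060: state=(0.976, 0.023, 0.001)
continuing one RK4 step at a time; state shown every 25 steps (Δt=0.5):
t=0.500: state=(0.965, 0.025, 0.010)
t=1.000: state=(0.952, 0.027, 0.021)
t=1.500: state=(0.938, 0.029, 0.033)
t=2.000: state=(0.924, 0.031, 0.046)
t=2.500: state=(0.909, 0.032, 0.059)
t=3.000: state=(0.893, 0.034, 0.073)
t=3.500: state=(0.877, 0.035, 0.088)
t=4.000: state=(0.861, 0.036, 0.103)
t=4.500: state=(0.845, 0.037, 0.118)
t=5.000: state=(0.829, 0.037, 0.134)
t=5.500: state=(0.813, 0.037, 0.150)
t=6.000: state=(0.797, 0.037, 0.166)
t=6.500: state=(0.782, 0.037, 0.181)
t=7.000: state=(0.767, 0.036, 0.197)
t=7.500: state=(0.753, 0.035, 0.212)
t=8.000: state=(0.740, 0.034, 0.226)
t=8.500: state=(0.727, 0.033, 0.240)
t=8.620: state=(0.724, 0.032, 0.244)

(S, I, R) = (0.724, 0.032, 0.244)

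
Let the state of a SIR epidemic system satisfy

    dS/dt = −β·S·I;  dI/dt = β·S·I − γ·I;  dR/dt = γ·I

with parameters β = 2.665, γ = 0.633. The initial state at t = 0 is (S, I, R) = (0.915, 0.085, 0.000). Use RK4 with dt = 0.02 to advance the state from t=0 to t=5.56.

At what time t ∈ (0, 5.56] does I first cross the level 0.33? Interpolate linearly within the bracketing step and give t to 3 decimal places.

t = 0.981

t=0.000: state=(0.915, 0.085, 0.000)
step 1 (dt=0.02): k1=(-0.207, 0.153, 0.054), k2=(-0.211, 0.156, 0.055), k3=(-0.211, 0.156, 0.055), k4=(-0.214, 0.158, 0.056); state += dt/6·(k1+2k2+2k3+k4)
t=0.020: state=(0.911, 0.088, 0.001)
t=0.040: state=(0.906, 0.091, 0.002)
t=0.060: state=(0.902, 0.095, 0.003)
continuing one RK4 step at a time; state shown every 10 steps (Δt=0.2):
t=0.200: state=(0.867, 0.120, 0.013)
t=0.400: state=(0.803, 0.166, 0.031)
t=0.600: state=(0.725, 0.220, 0.055)
t=0.800: state=(0.635, 0.278, 0.087)
t=0.980: state=(0.549, 0.330, 0.121)
next step: t=1.000: state=(0.539, 0.335, 0.126) — I has crossed 0.33
linear interpolation between t=0.980 (0.32976) and t=1.000 (0.33519) → t≈0.981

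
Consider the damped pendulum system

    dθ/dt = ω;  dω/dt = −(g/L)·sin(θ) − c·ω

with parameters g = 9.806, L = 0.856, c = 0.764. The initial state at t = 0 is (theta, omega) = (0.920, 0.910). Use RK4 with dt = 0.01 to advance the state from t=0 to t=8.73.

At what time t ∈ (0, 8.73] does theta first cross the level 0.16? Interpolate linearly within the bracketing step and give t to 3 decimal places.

t=0.000: state=(0.920, 0.910)
step 1 (dt=0.01): k1=(0.910, -9.809), k2=(0.861, -9.803), k3=(0.861, -9.802), k4=(0.812, -9.794); state += dt/6·(k1+2k2+2k3+k4)
t=0.010: state=(0.929, 0.812)
t=0.020: state=(0.936, 0.714)
t=0.030: state=(0.943, 0.617)
continuing one RK4 step at a time; state shown every 50 steps (Δt=0.5):
t=0.500: state=(0.333, -2.588)
t=0.560: state=(0.175, -2.640)
next step: t=0.570: state=(0.149, -2.639) — theta has crossed 0.16
linear interpolation between t=0.560 (0.17512) and t=0.570 (0.14873) → t≈0.566

t = 0.566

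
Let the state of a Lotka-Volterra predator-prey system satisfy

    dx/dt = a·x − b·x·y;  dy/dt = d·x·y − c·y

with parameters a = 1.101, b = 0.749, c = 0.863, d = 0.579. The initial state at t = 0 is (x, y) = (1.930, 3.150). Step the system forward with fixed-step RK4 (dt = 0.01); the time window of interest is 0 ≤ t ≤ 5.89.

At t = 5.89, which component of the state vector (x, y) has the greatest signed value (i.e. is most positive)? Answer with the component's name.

t=0.000: state=(1.930, 3.150)
step 1 (dt=0.01): k1=(-2.429, 0.802), k2=(-2.419, 0.780), k3=(-2.419, 0.780), k4=(-2.409, 0.759); state += dt/6·(k1+2k2+2k3+k4)
t=0.010: state=(1.906, 3.158)
t=0.020: state=(1.882, 3.165)
t=0.030: state=(1.858, 3.172)
continuing one RK4 step at a time; state shown every 20 steps (Δt=0.2):
t=0.200: state=(1.489, 3.228)
t=0.400: state=(1.148, 3.161)
t=0.600: state=(0.902, 2.993)
t=0.800: state=(0.730, 2.766)
t=1.000: state=(0.612, 2.514)
t=1.200: state=(0.534, 2.260)
t=1.400: state=(0.483, 2.017)
t=1.600: state=(0.453, 1.791)
t=1.800: state=(0.438, 1.587)
t=2.000: state=(0.437, 1.404)
t=2.200: state=(0.446, 1.244)
t=2.400: state=(0.467, 1.103)
t=2.600: state=(0.498, 0.982)
t=2.800: state=(0.540, 0.877)
t=3.000: state=(0.594, 0.788)
t=3.200: state=(0.662, 0.713)
t=3.400: state=(0.745, 0.651)
t=3.600: state=(0.845, 0.600)
t=3.800: state=(0.966, 0.561)
t=4.000: state=(1.109, 0.532)
t=4.200: state=(1.278, 0.514)
t=4.400: state=(1.476, 0.507)
t=4.600: state=(1.705, 0.513)
t=4.800: state=(1.965, 0.534)
t=5.000: state=(2.255, 0.573)
t=5.200: state=(2.568, 0.637)
t=5.400: state=(2.889, 0.736)
t=5.600: state=(3.192, 0.881)
t=5.800: state=(3.436, 1.089)
t=5.890: state=(3.512, 1.207)
compare at T: x=3.512, y=1.207

largest component: x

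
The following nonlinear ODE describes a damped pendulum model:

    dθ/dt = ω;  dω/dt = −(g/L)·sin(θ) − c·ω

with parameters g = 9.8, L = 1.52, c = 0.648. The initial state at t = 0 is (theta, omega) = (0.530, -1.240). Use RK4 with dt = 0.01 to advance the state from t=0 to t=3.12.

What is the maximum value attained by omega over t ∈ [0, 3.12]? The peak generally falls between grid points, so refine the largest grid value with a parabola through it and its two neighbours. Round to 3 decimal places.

t=0.000: state=(0.530, -1.240)
step 1 (dt=0.01): k1=(-1.240, -2.456), k2=(-1.252, -2.413), k3=(-1.252, -2.413), k4=(-1.264, -2.370); state += dt/6·(k1+2k2+2k3+k4)
t=0.010: state=(0.517, -1.264)
t=0.020: state=(0.505, -1.287)
t=0.030: state=(0.492, -1.310)
continuing one RK4 step at a time; state shown every 20 steps (Δt=0.2):
t=0.200: state=(0.245, -1.547)
t=0.400: state=(-0.062, -1.463)
t=0.600: state=(-0.318, -1.046)
t=0.800: state=(-0.468, -0.443)
t=1.000: state=(-0.494, 0.182)
t=1.200: state=(-0.403, 0.692)
t=1.400: state=(-0.231, 0.988)
t=1.600: state=(-0.026, 1.021)
t=1.800: state=(0.161, 0.808)
t=2.000: state=(0.287, 0.433)
t=2.200: state=(0.330, 0.004)
t=2.400: state=(0.292, -0.373)
t=2.600: state=(0.190, -0.620)
t=2.800: state=(0.056, -0.692)
t=3.000: state=(-0.075, -0.592)
t=3.120: state=(-0.139, -0.467)
largest grid value and its neighbours: omega(1.510)=1.03917, omega(1.520)=1.03974, omega(1.530)=1.03964
parabola through these three points peaks at t≈1.524 with omega≈1.03978

max omega = 1.040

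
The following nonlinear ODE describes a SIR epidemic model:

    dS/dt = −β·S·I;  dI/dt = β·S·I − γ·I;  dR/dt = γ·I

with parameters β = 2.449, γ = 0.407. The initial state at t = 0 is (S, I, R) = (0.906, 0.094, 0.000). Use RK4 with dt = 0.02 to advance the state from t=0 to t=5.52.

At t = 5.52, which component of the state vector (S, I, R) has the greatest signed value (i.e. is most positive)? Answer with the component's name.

largest component: R

t=0.000: state=(0.906, 0.094, 0.000)
step 1 (dt=0.02): k1=(-0.209, 0.170, 0.038), k2=(-0.212, 0.173, 0.039), k3=(-0.212, 0.173, 0.039), k4=(-0.215, 0.176, 0.040); state += dt/6·(k1+2k2+2k3+k4)
t=0.020: state=(0.902, 0.097, 0.001)
t=0.040: state=(0.897, 0.101, 0.002)
t=0.060: state=(0.893, 0.105, 0.002)
continuing one RK4 step at a time; state shown every 10 steps (Δt=0.2):
t=0.200: state=(0.857, 0.134, 0.009)
t=0.400: state=(0.793, 0.185, 0.022)
t=0.600: state=(0.714, 0.246, 0.040)
t=0.800: state=(0.623, 0.315, 0.062)
t=1.000: state=(0.525, 0.385, 0.091)
t=1.200: state=(0.428, 0.448, 0.125)
t=1.400: state=(0.339, 0.498, 0.163)
t=1.600: state=(0.263, 0.531, 0.205)
t=1.800: state=(0.202, 0.549, 0.249)
t=2.000: state=(0.154, 0.552, 0.294)
t=2.200: state=(0.118, 0.543, 0.339)
t=2.400: state=(0.091, 0.527, 0.382)
t=2.600: state=(0.070, 0.505, 0.424)
t=2.800: state=(0.055, 0.480, 0.465)
t=3.000: state=(0.044, 0.453, 0.503)
t=3.200: state=(0.035, 0.426, 0.538)
t=3.400: state=(0.029, 0.399, 0.572)
t=3.600: state=(0.024, 0.373, 0.603)
t=3.800: state=(0.020, 0.347, 0.633)
t=4.000: state=(0.017, 0.323, 0.660)
t=4.200: state=(0.015, 0.300, 0.685)
t=4.400: state=(0.013, 0.278, 0.709)
t=4.600: state=(0.011, 0.258, 0.731)
t=4.800: state=(0.010, 0.239, 0.751)
t=5.000: state=(0.009, 0.222, 0.770)
t=5.200: state=(0.008, 0.205, 0.787)
t=5.400: state=(0.007, 0.190, 0.803)
t=5.520: state=(0.007, 0.181, 0.812)
compare at T: S=0.007, I=0.181, R=0.812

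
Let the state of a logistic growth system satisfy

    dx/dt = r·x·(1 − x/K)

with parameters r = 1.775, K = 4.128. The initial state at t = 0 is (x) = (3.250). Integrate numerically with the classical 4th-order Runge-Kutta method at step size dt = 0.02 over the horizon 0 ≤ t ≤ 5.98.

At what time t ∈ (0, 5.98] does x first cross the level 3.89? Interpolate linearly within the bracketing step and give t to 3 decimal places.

t=0.000: state=(3.250)
step 1 (dt=0.02): k1=(1.227), k2=(1.214), k3=(1.215), k4=(1.202); state += dt/6·(k1+2k2+2k3+k4)
t=0.020: state=(3.274)
t=0.040: state=(3.298)
t=0.060: state=(3.321)
continuing one RK4 step at a time; state shown every 10 steps (Δt=0.2):
t=0.200: state=(3.471)
t=0.400: state=(3.644)
t=0.600: state=(3.776)
t=0.800: state=(3.875)
t=0.820: state=(3.883)
next step: t=0.840: state=(3.891) — x has crossed 3.89
linear interpolation between t=0.820 (3.88327) and t=0.840 (3.89131) → t≈0.837

t = 0.837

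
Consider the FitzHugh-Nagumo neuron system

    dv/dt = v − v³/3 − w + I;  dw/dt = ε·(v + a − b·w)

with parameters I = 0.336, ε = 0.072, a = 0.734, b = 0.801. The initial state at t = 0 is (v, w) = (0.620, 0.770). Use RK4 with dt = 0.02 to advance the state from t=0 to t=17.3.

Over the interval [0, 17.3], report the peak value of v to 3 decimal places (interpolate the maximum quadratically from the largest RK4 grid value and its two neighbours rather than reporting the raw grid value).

max v = 0.922

t=0.000: state=(0.620, 0.770)
step 1 (dt=0.02): k1=(0.107, 0.053), k2=(0.107, 0.053), k3=(0.107, 0.053), k4=(0.107, 0.053); state += dt/6·(k1+2k2+2k3+k4)
t=0.020: state=(0.622, 0.771)
t=0.040: state=(0.624, 0.772)
t=0.060: state=(0.626, 0.773)
continuing one RK4 step at a time; state shown every 50 steps (Δt=1):
t=1.000: state=(0.730, 0.825)
t=2.000: state=(0.834, 0.885)
t=3.000: state=(0.904, 0.948)
t=4.000: state=(0.920, 1.011)
t=5.000: state=(0.873, 1.068)
t=6.000: state=(0.751, 1.117)
t=7.000: state=(0.501, 1.151)
t=8.000: state=(-0.074, 1.155)
t=9.000: state=(-1.341, 1.095)
t=10.000: state=(-1.948, 0.963)
t=11.000: state=(-1.952, 0.823)
t=12.000: state=(-1.907, 0.693)
t=13.000: state=(-1.860, 0.574)
t=14.000: state=(-1.813, 0.464)
t=15.000: state=(-1.768, 0.365)
t=16.000: state=(-1.723, 0.273)
t=17.000: state=(-1.679, 0.190)
t=17.300: state=(-1.666, 0.167)
largest grid value and its neighbours: v(3.760)=0.92183, v(3.780)=0.92183, v(3.800)=0.92181
parabola through these three points peaks at t≈3.773 with v≈0.92183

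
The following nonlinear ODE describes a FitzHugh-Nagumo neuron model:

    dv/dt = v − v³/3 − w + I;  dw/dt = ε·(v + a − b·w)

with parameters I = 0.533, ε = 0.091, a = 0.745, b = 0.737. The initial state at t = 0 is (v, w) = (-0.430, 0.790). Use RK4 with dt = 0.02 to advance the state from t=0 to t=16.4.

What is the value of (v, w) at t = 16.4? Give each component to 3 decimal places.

t=0.000: state=(-0.430, 0.790)
step 1 (dt=0.02): k1=(-0.660, -0.024), k2=(-0.666, -0.025), k3=(-0.666, -0.025), k4=(-0.671, -0.025); state += dt/6·(k1+2k2+2k3+k4)
t=0.020: state=(-0.443, 0.790)
t=0.040: state=(-0.457, 0.789)
t=0.060: state=(-0.471, 0.788)
continuing one RK4 step at a time; state shown every 50 steps (Δt=1):
t=1.000: state=(-1.253, 0.731)
t=2.000: state=(-1.700, 0.614)
t=3.000: state=(-1.727, 0.488)
t=4.000: state=(-1.677, 0.372)
t=5.000: state=(-1.619, 0.268)
t=6.000: state=(-1.559, 0.177)
t=7.000: state=(-1.499, 0.096)
t=8.000: state=(-1.438, 0.026)
t=9.000: state=(-1.378, -0.034)
t=10.000: state=(-1.317, -0.085)
t=11.000: state=(-1.254, -0.127)
t=12.000: state=(-1.190, -0.160)
t=13.000: state=(-1.123, -0.186)
t=14.000: state=(-1.053, -0.204)
t=15.000: state=(-0.975, -0.215)
t=16.000: state=(-0.887, -0.217)
t=16.400: state=(-0.847, -0.216)

(v, w) = (-0.847, -0.216)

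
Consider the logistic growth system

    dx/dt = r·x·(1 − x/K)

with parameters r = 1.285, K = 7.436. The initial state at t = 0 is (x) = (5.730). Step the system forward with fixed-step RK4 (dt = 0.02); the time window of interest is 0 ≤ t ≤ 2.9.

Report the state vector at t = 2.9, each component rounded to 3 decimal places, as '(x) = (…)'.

(x) = (7.383)

t=0.000: state=(5.730)
step 1 (dt=0.02): k1=(1.689), k2=(1.677), k3=(1.678), k4=(1.666); state += dt/6·(k1+2k2+2k3+k4)
t=0.020: state=(5.764)
t=0.040: state=(5.797)
t=0.060: state=(5.829)
continuing one RK4 step at a time; state shown every 5 steps (Δt=0.1):
t=0.100: state=(5.893)
t=0.200: state=(6.044)
t=0.300: state=(6.184)
t=0.400: state=(6.312)
t=0.500: state=(6.429)
t=0.600: state=(6.536)
t=0.700: state=(6.633)
t=0.800: state=(6.720)
t=0.900: state=(6.799)
t=1.000: state=(6.870)
t=1.100: state=(6.934)
t=1.200: state=(6.991)
t=1.300: state=(7.042)
t=1.400: state=(7.087)
t=1.500: state=(7.127)
t=1.600: state=(7.163)
t=1.700: state=(7.195)
t=1.800: state=(7.223)
t=1.900: state=(7.248)
t=2.000: state=(7.270)
t=2.100: state=(7.290)
t=2.200: state=(7.307)
t=2.300: state=(7.323)
t=2.400: state=(7.336)
t=2.500: state=(7.348)
t=2.600: state=(7.358)
t=2.700: state=(7.368)
t=2.800: state=(7.376)
t=2.900: state=(7.383)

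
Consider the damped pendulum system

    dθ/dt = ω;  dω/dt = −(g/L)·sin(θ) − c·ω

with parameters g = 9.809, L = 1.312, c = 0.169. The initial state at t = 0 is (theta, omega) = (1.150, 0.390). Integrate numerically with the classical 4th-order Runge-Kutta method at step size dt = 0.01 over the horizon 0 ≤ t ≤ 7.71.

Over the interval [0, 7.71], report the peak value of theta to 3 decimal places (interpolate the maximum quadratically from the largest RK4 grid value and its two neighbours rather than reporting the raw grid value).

max theta = 1.161

t=0.000: state=(1.150, 0.390)
step 1 (dt=0.01): k1=(0.390, -6.890), k2=(0.356, -6.890), k3=(0.356, -6.890), k4=(0.321, -6.889); state += dt/6·(k1+2k2+2k3+k4)
t=0.010: state=(1.154, 0.321)
t=0.020: state=(1.156, 0.252)
t=0.030: state=(1.159, 0.183)
continuing one RK4 step at a time; state shown every 25 steps (Δt=0.25):
t=0.250: state=(1.036, -1.278)
t=0.500: state=(0.544, -2.543)
t=0.750: state=(-0.150, -2.793)
t=1.000: state=(-0.751, -1.857)
t=1.250: state=(-1.029, -0.325)
t=1.500: state=(-0.912, 1.230)
t=1.750: state=(-0.450, 2.352)
t=2.000: state=(0.181, 2.497)
t=2.250: state=(0.708, 1.582)
t=2.500: state=(0.929, 0.145)
t=2.750: state=(0.782, -1.276)
t=3.000: state=(0.331, -2.209)
t=3.250: state=(-0.242, -2.194)
t=3.500: state=(-0.688, -1.256)
t=3.750: state=(-0.836, 0.095)
t=4.000: state=(-0.647, 1.360)
t=4.250: state=(-0.202, 2.073)
t=4.500: state=(0.312, 1.877)
t=4.750: state=(0.671, 0.905)
t=5.000: state=(0.741, -0.356)
t=5.250: state=(0.508, -1.441)
t=5.500: state=(0.072, -1.914)
t=5.750: state=(-0.377, -1.542)
t=6.000: state=(-0.647, -0.550)
t=6.250: state=(-0.639, 0.605)
t=6.500: state=(-0.367, 1.488)
t=6.750: state=(0.050, 1.719)
t=7.000: state=(0.428, 1.195)
t=7.250: state=(0.609, 0.207)
t=7.500: state=(0.528, -0.819)
t=7.710: state=(0.287, -1.415)
largest grid value and its neighbours: theta(0.050)=1.16089, theta(0.060)=1.16101, theta(0.070)=1.16044
parabola through these three points peaks at t≈0.057 with theta≈1.16105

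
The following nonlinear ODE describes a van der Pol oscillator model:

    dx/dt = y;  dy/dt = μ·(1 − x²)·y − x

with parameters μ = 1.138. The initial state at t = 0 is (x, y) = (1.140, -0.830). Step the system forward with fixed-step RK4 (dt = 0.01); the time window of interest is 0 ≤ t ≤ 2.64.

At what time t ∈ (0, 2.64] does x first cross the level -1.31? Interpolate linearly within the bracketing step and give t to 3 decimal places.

t=0.000: state=(1.140, -0.830)
step 1 (dt=0.01): k1=(-0.830, -0.857), k2=(-0.834, -0.860), k3=(-0.834, -0.860), k4=(-0.839, -0.864); state += dt/6·(k1+2k2+2k3+k4)
t=0.010: state=(1.132, -0.839)
t=0.020: state=(1.123, -0.847)
t=0.030: state=(1.115, -0.856)
continuing one RK4 step at a time; state shown every 10 steps (Δt=0.1):
t=0.100: state=(1.053, -0.920)
t=0.200: state=(0.956, -1.019)
t=0.300: state=(0.848, -1.132)
t=0.400: state=(0.729, -1.262)
t=0.500: state=(0.595, -1.414)
t=0.600: state=(0.445, -1.590)
t=0.700: state=(0.276, -1.793)
t=0.800: state=(0.086, -2.020)
t=0.900: state=(-0.128, -2.261)
t=1.000: state=(-0.366, -2.489)
t=1.100: state=(-0.624, -2.660)
t=1.200: state=(-0.894, -2.712)
t=1.300: state=(-1.161, -2.591)
t=1.350: state=(-1.287, -2.458)
next step: t=1.360: state=(-1.312, -2.426) — x has crossed -1.31
linear interpolation between t=1.350 (-1.28733) and t=1.360 (-1.31175) → t≈1.359

t = 1.359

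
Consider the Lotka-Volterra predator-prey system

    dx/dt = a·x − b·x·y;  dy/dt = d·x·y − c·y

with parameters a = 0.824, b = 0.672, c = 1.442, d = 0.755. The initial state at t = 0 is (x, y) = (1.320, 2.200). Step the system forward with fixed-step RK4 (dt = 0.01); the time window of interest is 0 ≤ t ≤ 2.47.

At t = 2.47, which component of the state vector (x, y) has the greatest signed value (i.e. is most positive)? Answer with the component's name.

t=0.000: state=(1.320, 2.200)
step 1 (dt=0.01): k1=(-0.864, -0.980), k2=(-0.857, -0.985), k3=(-0.857, -0.985), k4=(-0.850, -0.990); state += dt/6·(k1+2k2+2k3+k4)
t=0.010: state=(1.311, 2.190)
t=0.020: state=(1.303, 2.180)
t=0.030: state=(1.295, 2.170)
continuing one RK4 step at a time; state shown every 10 steps (Δt=0.1):
t=0.100: state=(1.241, 2.098)
t=0.200: state=(1.174, 1.989)
t=0.300: state=(1.120, 1.878)
t=0.400: state=(1.076, 1.766)
t=0.500: state=(1.041, 1.656)
t=0.600: state=(1.015, 1.549)
t=0.700: state=(0.997, 1.447)
t=0.800: state=(0.986, 1.350)
t=0.900: state=(0.980, 1.259)
t=1.000: state=(0.981, 1.173)
t=1.100: state=(0.987, 1.094)
t=1.200: state=(0.999, 1.021)
t=1.300: state=(1.015, 0.954)
t=1.400: state=(1.036, 0.892)
t=1.500: state=(1.061, 0.836)
t=1.600: state=(1.091, 0.785)
t=1.700: state=(1.126, 0.739)
t=1.800: state=(1.165, 0.697)
t=1.900: state=(1.209, 0.660)
t=2.000: state=(1.257, 0.627)
t=2.100: state=(1.310, 0.598)
t=2.200: state=(1.368, 0.573)
t=2.300: state=(1.430, 0.551)
t=2.400: state=(1.498, 0.533)
t=2.470: state=(1.548, 0.522)
compare at T: x=1.548, y=0.522

largest component: x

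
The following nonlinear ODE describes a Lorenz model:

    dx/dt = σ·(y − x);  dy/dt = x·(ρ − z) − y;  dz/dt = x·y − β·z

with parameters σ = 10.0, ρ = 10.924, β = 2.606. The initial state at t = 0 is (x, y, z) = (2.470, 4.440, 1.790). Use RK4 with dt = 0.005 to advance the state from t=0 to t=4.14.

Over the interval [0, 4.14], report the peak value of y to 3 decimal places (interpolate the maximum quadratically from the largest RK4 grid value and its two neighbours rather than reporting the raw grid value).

t=0.000: state=(2.470, 4.440, 1.790)
step 1 (dt=0.005): k1=(19.700, 18.121, 6.302), k2=(19.661, 18.486, 6.594), k3=(19.671, 18.482, 6.594), k4=(19.641, 18.842, 6.890); state += dt/6·(k1+2k2+2k3+k4)
t=0.005: state=(2.568, 4.532, 1.823)
t=0.010: state=(2.666, 4.628, 1.859)
t=0.015: state=(2.765, 4.728, 1.898)
continuing one RK4 step at a time; state shown every 40 steps (Δt=0.2):
t=0.200: state=(7.032, 9.526, 6.746)
t=0.400: state=(8.070, 5.884, 15.514)
t=0.600: state=(3.093, 1.449, 11.743)
t=0.800: state=(1.719, 1.702, 7.444)
t=1.000: state=(2.431, 3.141, 5.171)
t=1.200: state=(4.666, 6.180, 5.709)
t=1.400: state=(7.406, 8.012, 10.960)
t=1.600: state=(5.832, 4.177, 13.164)
t=1.800: state=(3.363, 2.765, 9.945)
t=2.000: state=(3.251, 3.643, 7.436)
t=2.200: state=(4.690, 5.666, 7.324)
t=2.400: state=(6.434, 6.900, 10.241)
t=2.600: state=(5.850, 4.966, 12.040)
t=2.800: state=(4.218, 3.697, 10.300)
t=3.000: state=(3.972, 4.207, 8.502)
t=3.200: state=(4.917, 5.540, 8.448)
t=3.400: state=(5.924, 6.148, 10.215)
t=3.600: state=(5.550, 5.047, 11.199)
t=3.800: state=(4.585, 4.259, 10.176)
t=4.000: state=(4.438, 4.602, 9.055)
t=4.140: state=(4.830, 5.195, 8.951)
largest grid value and its neighbours: y(0.250)=10.10558, y(0.255)=10.10893, y(0.260)=10.10084
parabola through these three points peaks at t≈0.254 with y≈10.10918

max y = 10.109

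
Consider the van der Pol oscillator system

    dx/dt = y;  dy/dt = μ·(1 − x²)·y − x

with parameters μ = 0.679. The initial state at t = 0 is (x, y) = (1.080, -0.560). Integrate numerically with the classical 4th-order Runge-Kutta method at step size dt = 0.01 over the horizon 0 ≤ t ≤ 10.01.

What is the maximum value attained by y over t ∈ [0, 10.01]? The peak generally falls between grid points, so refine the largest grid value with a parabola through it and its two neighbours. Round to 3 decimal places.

t=0.000: state=(1.080, -0.560)
step 1 (dt=0.01): k1=(-0.560, -1.017), k2=(-0.565, -1.016), k3=(-0.565, -1.016), k4=(-0.570, -1.015); state += dt/6·(k1+2k2+2k3+k4)
t=0.010: state=(1.074, -0.570)
t=0.020: state=(1.069, -0.580)
t=0.030: state=(1.063, -0.590)
continuing one RK4 step at a time; state shown every 50 steps (Δt=0.5):
t=0.500: state=(0.674, -1.069)
t=1.000: state=(-0.001, -1.638)
t=1.500: state=(-0.914, -1.861)
t=2.000: state=(-1.639, -0.870)
t=2.500: state=(-1.782, 0.195)
t=3.000: state=(-1.535, 0.741)
t=3.500: state=(-1.059, 1.172)
t=4.000: state=(-0.335, 1.764)
t=4.500: state=(0.707, 2.302)
t=5.000: state=(1.693, 1.332)
t=5.500: state=(1.974, -0.066)
t=6.000: state=(1.770, -0.666)
t=6.500: state=(1.344, -1.036)
t=7.000: state=(0.714, -1.522)
t=7.500: state=(-0.217, -2.208)
t=8.000: state=(-1.356, -2.022)
t=8.500: state=(-1.967, -0.413)
t=9.000: state=(-1.915, 0.477)
t=9.500: state=(-1.569, 0.877)
t=10.000: state=(-1.037, 1.276)
t=10.010: state=(-1.024, 1.286)
largest grid value and its neighbours: y(4.500)=2.30190, y(4.510)=2.30228, y(4.520)=2.30190
parabola through these three points peaks at t≈4.510 with y≈2.30228

max y = 2.302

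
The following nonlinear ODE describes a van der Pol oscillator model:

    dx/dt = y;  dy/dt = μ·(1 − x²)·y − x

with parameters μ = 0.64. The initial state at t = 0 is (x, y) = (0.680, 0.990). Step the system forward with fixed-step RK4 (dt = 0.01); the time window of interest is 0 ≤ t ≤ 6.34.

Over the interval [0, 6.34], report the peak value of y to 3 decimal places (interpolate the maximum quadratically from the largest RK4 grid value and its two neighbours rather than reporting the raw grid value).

t=0.000: state=(0.680, 0.990)
step 1 (dt=0.01): k1=(0.990, -0.339), k2=(0.988, -0.349), k3=(0.988, -0.349), k4=(0.987, -0.359); state += dt/6·(k1+2k2+2k3+k4)
t=0.010: state=(0.690, 0.987)
t=0.020: state=(0.700, 0.983)
t=0.030: state=(0.710, 0.979)
continuing one RK4 step at a time; state shown every 25 steps (Δt=0.25):
t=0.250: state=(0.912, 0.844)
t=0.500: state=(1.093, 0.591)
t=0.750: state=(1.203, 0.280)
t=1.000: state=(1.233, -0.035)
t=1.250: state=(1.187, -0.326)
t=1.500: state=(1.072, -0.589)
t=1.750: state=(0.894, -0.840)
t=2.000: state=(0.652, -1.096)
t=2.250: state=(0.344, -1.368)
t=2.500: state=(-0.032, -1.641)
t=2.750: state=(-0.470, -1.837)
t=3.000: state=(-0.932, -1.807)
t=3.250: state=(-1.344, -1.439)
t=3.500: state=(-1.631, -0.839)
t=3.750: state=(-1.765, -0.250)
t=4.000: state=(-1.769, 0.198)
t=4.250: state=(-1.677, 0.516)
t=4.500: state=(-1.517, 0.757)
t=4.750: state=(-1.301, 0.973)
t=5.000: state=(-1.029, 1.203)
t=5.250: state=(-0.696, 1.472)
t=5.500: state=(-0.289, 1.791)
t=5.750: state=(0.200, 2.110)
t=6.000: state=(0.752, 2.256)
t=6.250: state=(1.292, 1.975)
t=6.340: state=(1.460, 1.755)
largest grid value and its neighbours: y(5.970)=2.25641, y(5.980)=2.25691, y(5.990)=2.25672
parabola through these three points peaks at t≈5.982 with y≈2.25693

max y = 2.257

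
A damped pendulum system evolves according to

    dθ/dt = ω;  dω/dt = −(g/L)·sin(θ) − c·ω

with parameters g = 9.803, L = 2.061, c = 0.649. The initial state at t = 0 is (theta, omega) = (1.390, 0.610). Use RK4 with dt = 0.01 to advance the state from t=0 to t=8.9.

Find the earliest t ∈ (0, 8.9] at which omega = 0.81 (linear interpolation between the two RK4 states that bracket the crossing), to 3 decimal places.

t = 1.994

t=0.000: state=(1.390, 0.610)
step 1 (dt=0.01): k1=(0.610, -5.075), k2=(0.585, -5.061), k3=(0.585, -5.061), k4=(0.559, -5.047); state += dt/6·(k1+2k2+2k3+k4)
t=0.010: state=(1.396, 0.559)
t=0.020: state=(1.401, 0.509)
t=0.030: state=(1.406, 0.459)
continuing one RK4 step at a time; state shown every 50 steps (Δt=0.5):
t=0.500: state=(1.125, -1.528)
t=1.000: state=(0.097, -2.219)
t=1.500: state=(-0.725, -0.841)
t=1.990: state=(-0.713, 0.800)
next step: t=2.000: state=(-0.705, 0.826) — omega has crossed 0.81
linear interpolation between t=1.990 (0.79995) and t=2.000 (0.82563) → t≈1.994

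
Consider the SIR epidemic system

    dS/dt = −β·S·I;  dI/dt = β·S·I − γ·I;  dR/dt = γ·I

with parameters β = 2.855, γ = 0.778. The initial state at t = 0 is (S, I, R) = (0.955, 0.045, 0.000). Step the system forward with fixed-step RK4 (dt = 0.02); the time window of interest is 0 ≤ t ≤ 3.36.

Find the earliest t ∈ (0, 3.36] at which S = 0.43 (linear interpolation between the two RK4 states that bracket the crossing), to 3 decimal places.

t = 1.535

t=0.000: state=(0.955, 0.045, 0.000)
step 1 (dt=0.02): k1=(-0.123, 0.088, 0.035), k2=(-0.125, 0.089, 0.036), k3=(-0.125, 0.089, 0.036), k4=(-0.127, 0.091, 0.036); state += dt/6·(k1+2k2+2k3+k4)
t=0.020: state=(0.953, 0.047, 0.001)
t=0.040: state=(0.950, 0.049, 0.001)
t=0.060: state=(0.947, 0.051, 0.002)
continuing one RK4 step at a time; state shown every 10 steps (Δt=0.2):
t=0.200: state=(0.926, 0.066, 0.009)
t=0.400: state=(0.884, 0.095, 0.021)
t=0.600: state=(0.829, 0.132, 0.038)
t=0.800: state=(0.759, 0.178, 0.063)
t=1.000: state=(0.676, 0.230, 0.094)
t=1.200: state=(0.584, 0.282, 0.134)
t=1.400: state=(0.490, 0.328, 0.182)
t=1.520: state=(0.436, 0.350, 0.213)
next step: t=1.540: state=(0.428, 0.353, 0.219) — S has crossed 0.43
linear interpolation between t=1.520 (0.43645) and t=1.540 (0.42777) → t≈1.535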